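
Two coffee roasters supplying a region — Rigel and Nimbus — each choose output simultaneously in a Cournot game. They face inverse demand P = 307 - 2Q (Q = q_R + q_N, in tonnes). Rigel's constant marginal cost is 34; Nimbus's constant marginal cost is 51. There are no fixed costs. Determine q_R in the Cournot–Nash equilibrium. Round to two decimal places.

48.33

Rigel's profit: π_R = (307 - 2Q)q_R - (34q_R). Setting ∂π_R/∂q_R = 0: 273 - 4q_R - 2(q_N) = 0.
Nimbus's first-order condition: 256 - 4q_N - 2(q_R) = 0.
Rearranging gives the reaction functions q_R = (273 - 2q_N)/4 and q_N = (256 - 2q_R)/4.
Solving the pair: q_R = 145/3, q_N = 239/6.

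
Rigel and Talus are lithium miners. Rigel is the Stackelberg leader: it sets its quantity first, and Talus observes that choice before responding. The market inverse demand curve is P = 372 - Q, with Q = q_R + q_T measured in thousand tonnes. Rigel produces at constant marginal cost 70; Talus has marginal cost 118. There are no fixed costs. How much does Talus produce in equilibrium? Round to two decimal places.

39.50

The follower Talus best-responds to any q_R: π_T = (372 - Q)q_T - 118q_T.
∂π_T/∂q_T = 254 - q_R - 2q_T = 0 gives the reaction function q_T = (254 - q_R)/2.
The leader anticipates this reaction. Substituting into P = 372 - Q gives P = 245 - (1/2)q_R, so π_R = (245 - (1/2)q_R)q_R - 70q_R.
Maximising: ∂π_R/∂q_R = 175 - q_R = 0, giving q_R = 175.
Then q_T = (254 - 175)/2 = 79/2.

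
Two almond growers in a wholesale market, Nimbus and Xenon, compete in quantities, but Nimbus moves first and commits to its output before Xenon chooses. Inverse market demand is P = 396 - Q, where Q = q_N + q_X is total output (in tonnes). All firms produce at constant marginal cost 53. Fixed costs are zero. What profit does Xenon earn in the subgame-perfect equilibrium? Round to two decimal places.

Solve by backward induction. Given q_N, the follower Xenon maximises π_X = (396 - q_N - q_X)q_X - 53q_X.
Follower FOC: 343 - q_N - 2q_X = 0, so q_X(q_N) = (343 - q_N)/2.
The leader anticipates this reaction. Substituting into P = 396 - Q gives P = 449/2 - (1/2)q_N, so π_N = (449/2 - (1/2)q_N)q_N - 53q_N.
The leader's first-order condition 343/2 - q_N = 0 yields q_N = 343/2.
Then q_X = (343 - 343/2)/2 = 343/4.
Price P = 396 - 1029/4 = 555/4.
Xenon's profit: (555/4 - 53)·(343/4) = 7353.0625.

7353.06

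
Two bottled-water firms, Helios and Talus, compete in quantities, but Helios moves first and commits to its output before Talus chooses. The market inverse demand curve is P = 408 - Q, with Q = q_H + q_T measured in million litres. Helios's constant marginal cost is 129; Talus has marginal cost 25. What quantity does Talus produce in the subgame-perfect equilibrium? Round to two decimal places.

147.75

Solve by backward induction. Given q_H, the follower Talus maximises π_T = (408 - q_H - q_T)q_T - 25q_T.
Follower FOC: 383 - q_H - 2q_T = 0, so q_T(q_H) = (383 - q_H)/2.
The leader anticipates this reaction. Substituting into P = 408 - Q gives P = 433/2 - (1/2)q_H, so π_H = (433/2 - (1/2)q_H)q_H - 129q_H.
The leader's first-order condition 175/2 - q_H = 0 yields q_H = 175/2.
Then q_T = (383 - 175/2)/2 = 591/4.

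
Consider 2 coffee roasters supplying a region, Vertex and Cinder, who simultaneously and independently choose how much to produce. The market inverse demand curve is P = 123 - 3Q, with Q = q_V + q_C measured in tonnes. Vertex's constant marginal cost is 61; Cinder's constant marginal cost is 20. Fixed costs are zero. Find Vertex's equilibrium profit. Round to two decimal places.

16.33

Vertex's profit: π_V = (123 - 3Q)q_V - (61q_V). Setting ∂π_V/∂q_V = 0: 62 - 6q_V - 3(q_C) = 0.
Cinder's profit: π_C = (123 - 3Q)q_C - (20q_C). Setting ∂π_C/∂q_C = 0: 103 - 6q_C - 3(q_V) = 0.
Best responses: q_V = (62 - 3q_C)/6, q_C = (103 - 3q_V)/6.
Solving the pair: q_V = 7/3, q_C = 16.
Price P = 123 - 3·(55/3) = 68.
Vertex's profit: (68 - 61)·(7/3) = 49/3.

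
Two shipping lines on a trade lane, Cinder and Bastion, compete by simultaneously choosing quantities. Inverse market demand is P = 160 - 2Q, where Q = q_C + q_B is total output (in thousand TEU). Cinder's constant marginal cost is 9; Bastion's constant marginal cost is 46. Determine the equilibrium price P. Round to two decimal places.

Cinder's profit: π_C = (160 - 2Q)q_C - (9q_C). Setting ∂π_C/∂q_C = 0: 151 - 4q_C - 2(q_B) = 0.
Bastion's profit: π_B = (160 - 2Q)q_B - (46q_B). Setting ∂π_B/∂q_B = 0: 114 - 4q_B - 2(q_C) = 0.
So q_C = (151 - 2q_B)/4 and q_B = (114 - 2q_C)/4.
Solving the pair: q_C = 94/3, q_B = 77/6.
Total output Q = 265/6, so price P = 160 - 2·(265/6) = 215/3.

71.67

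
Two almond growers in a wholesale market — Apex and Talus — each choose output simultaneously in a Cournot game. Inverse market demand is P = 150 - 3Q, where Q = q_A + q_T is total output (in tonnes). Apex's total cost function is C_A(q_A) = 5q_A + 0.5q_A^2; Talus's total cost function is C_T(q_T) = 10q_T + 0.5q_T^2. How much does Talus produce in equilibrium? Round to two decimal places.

13.63

Apex's profit: π_A = (150 - 3Q)q_A - (5q_A + (1/2)q_A²). Setting ∂π_A/∂q_A = 0: 145 - 7q_A - 3(q_T) = 0.
Talus's first-order condition: 140 - 7q_T - 3(q_A) = 0.
Rearranging gives the reaction functions q_A = (145 - 3q_T)/7 and q_T = (140 - 3q_A)/7.
Solving the pair: q_A = 119/8, q_T = 109/8.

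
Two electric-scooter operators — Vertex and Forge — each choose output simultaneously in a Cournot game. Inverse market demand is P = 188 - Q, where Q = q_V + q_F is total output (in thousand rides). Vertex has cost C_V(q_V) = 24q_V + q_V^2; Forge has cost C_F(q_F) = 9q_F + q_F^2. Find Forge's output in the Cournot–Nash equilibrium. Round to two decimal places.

Vertex's profit: π_V = (188 - Q)q_V - (24q_V + q_V²). Setting ∂π_V/∂q_V = 0: 164 - 4q_V - (q_F) = 0.
Forge's profit: π_F = (188 - Q)q_F - (9q_F + q_F²). Setting ∂π_F/∂q_F = 0: 179 - 4q_F - (q_V) = 0.
So q_V = (164 - q_F)/4 and q_F = (179 - q_V)/4.
Solving the pair: q_V = 159/5, q_F = 184/5.

36.80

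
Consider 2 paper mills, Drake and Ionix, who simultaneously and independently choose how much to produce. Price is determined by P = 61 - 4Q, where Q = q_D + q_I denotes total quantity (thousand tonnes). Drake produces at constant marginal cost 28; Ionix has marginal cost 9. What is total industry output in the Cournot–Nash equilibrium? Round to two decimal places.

7.08

Drake's profit: π_D = (61 - 4Q)q_D - (28q_D). Setting ∂π_D/∂q_D = 0: 33 - 8q_D - 4(q_I) = 0.
Ionix's first-order condition: 52 - 8q_I - 4(q_D) = 0.
So q_D = (33 - 4q_I)/8 and q_I = (52 - 4q_D)/8.
Substituting one into the other gives q_D = 7/6 and q_I = 71/12.
Total output Q = 7/6 + 71/12 = 85/12.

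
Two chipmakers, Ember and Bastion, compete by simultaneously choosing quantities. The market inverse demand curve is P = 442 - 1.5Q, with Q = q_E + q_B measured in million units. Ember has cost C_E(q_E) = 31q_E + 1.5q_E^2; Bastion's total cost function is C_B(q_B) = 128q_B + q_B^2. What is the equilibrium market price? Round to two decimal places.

287.86

Ember's profit: π_E = (442 - 1.5Q)q_E - (31q_E + (3/2)q_E²). Setting ∂π_E/∂q_E = 0: 411 - 6q_E - (3/2)(q_B) = 0.
Bastion's first-order condition: 314 - 5q_B - (3/2)(q_E) = 0.
Rearranging gives the reaction functions q_E = (411 - (3/2)q_B)/6 and q_B = (314 - (3/2)q_E)/5.
Substituting one into the other gives q_E = 57.0811 and q_B = 1690/37.
Total output Q = 102.7568, so price P = 442 - (3/2)·102.7568 = 287.8649.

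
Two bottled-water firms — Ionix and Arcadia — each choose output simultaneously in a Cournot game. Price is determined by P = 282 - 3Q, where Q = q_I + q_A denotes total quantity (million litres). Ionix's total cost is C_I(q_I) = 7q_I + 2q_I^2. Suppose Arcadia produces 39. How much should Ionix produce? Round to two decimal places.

15.80

With the rival's output fixed at 39, Ionix's profit is π_I = (282 - 3·39 - 3q_I)q_I - (7q_I + 2q_I²) = (165 - 3q_I)q_I - (7q_I + 2q_I²).
∂π_I/∂q_I = 158 - 10q_I = 0, so q_I = 79/5.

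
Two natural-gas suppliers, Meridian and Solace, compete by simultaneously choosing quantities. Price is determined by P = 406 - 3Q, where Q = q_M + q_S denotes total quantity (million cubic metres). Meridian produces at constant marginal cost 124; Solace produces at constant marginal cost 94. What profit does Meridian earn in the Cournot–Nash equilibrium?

2352

Meridian's profit: π_M = (406 - 3Q)q_M - (124q_M). Setting ∂π_M/∂q_M = 0: 282 - 6q_M - 3(q_S) = 0.
Solace's profit: π_S = (406 - 3Q)q_S - (94q_S). Setting ∂π_S/∂q_S = 0: 312 - 6q_S - 3(q_M) = 0.
Rearranging gives the reaction functions q_M = (282 - 3q_S)/6 and q_S = (312 - 3q_M)/6.
Solving the pair: q_M = 28, q_S = 38.
Price P = 406 - 3·66 = 208.
Meridian's profit: (208 - 124)·28 = 2352.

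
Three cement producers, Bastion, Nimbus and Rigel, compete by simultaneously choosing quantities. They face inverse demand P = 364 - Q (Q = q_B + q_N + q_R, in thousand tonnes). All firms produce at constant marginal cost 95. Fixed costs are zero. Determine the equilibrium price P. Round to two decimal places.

Each firm earns π_i = (364 - Q)q_i - 95q_i.
First-order condition (treating rivals' output as given): 269 - 2q_i - Σ_{j≠i} q_j = 0.
With identical firms every q_j equals q_i, so Σ_{j≠i} q_j = 2q_i and 269 = 4q_i, giving q_i = 269/4.
Total output Q = 807/4, so price P = 364 - 807/4 = 649/4.

162.25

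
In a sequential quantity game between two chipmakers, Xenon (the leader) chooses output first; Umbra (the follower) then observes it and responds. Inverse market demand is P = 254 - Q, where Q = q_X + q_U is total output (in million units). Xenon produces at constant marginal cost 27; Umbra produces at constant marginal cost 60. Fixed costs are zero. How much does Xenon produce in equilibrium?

Solve by backward induction. Given q_X, the follower Umbra maximises π_U = (254 - q_X - q_U)q_U - 60q_U.
Follower FOC: 194 - q_X - 2q_U = 0, so q_U(q_X) = (194 - q_X)/2.
Xenon substitutes q_U(q_X) into its own profit: π_X = q_X(254 - q_X - (194 - q_X)/2) - 27q_X = (157 - (1/2)q_X)q_X - 27q_X.
Maximising: ∂π_X/∂q_X = 130 - q_X = 0, giving q_X = 130.
Then q_U = (194 - 130)/2 = 32.

130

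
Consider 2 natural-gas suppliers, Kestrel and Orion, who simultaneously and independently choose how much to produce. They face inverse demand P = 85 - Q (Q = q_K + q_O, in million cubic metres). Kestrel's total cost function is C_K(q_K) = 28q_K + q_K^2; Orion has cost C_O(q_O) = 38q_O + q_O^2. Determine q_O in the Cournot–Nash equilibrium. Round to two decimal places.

Kestrel's profit: π_K = (85 - Q)q_K - (28q_K + q_K²). Setting ∂π_K/∂q_K = 0: 57 - 4q_K - (q_O) = 0.
Orion's first-order condition: 47 - 4q_O - (q_K) = 0.
Best responses: q_K = (57 - q_O)/4, q_O = (47 - q_K)/4.
Substituting one into the other gives q_K = 181/15 and q_O = 131/15.

8.73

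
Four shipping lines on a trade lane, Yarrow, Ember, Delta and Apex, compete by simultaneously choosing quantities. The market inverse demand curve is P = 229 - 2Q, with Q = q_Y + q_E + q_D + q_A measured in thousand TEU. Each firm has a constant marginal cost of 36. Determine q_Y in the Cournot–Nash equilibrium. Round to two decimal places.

A representative firm's profit is π_i = q_i(229 - 2Q) - 36q_i.
First-order condition (treating rivals' output as given): 193 - 4q_i - 2·Σ_{j≠i} q_j = 0.
By symmetry each firm produces the same amount; substituting Σ_{j≠i} q_j = 3q_i yields q_i = 193/10.

19.30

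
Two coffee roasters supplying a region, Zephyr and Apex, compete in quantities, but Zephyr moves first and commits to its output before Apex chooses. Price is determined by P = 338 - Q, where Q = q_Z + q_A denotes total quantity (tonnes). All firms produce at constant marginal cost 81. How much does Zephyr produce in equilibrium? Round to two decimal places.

The follower Apex best-responds to any q_Z: π_A = (338 - Q)q_A - 81q_A.
∂π_A/∂q_A = 257 - q_Z - 2q_A = 0 gives the reaction function q_A = (257 - q_Z)/2.
Zephyr substitutes q_A(q_Z) into its own profit: π_Z = q_Z(338 - q_Z - (257 - q_Z)/2) - 81q_Z = (419/2 - (1/2)q_Z)q_Z - 81q_Z.
Maximising: ∂π_Z/∂q_Z = 257/2 - q_Z = 0, giving q_Z = 257/2.
Then q_A = (257 - 257/2)/2 = 257/4.

128.50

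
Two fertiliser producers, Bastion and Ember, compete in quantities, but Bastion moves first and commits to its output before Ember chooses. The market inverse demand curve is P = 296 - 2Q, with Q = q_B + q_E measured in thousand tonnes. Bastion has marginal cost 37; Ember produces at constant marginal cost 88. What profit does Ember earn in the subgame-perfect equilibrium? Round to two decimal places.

Solve by backward induction. Given q_B, the follower Ember maximises π_E = (296 - 2q_B - 2q_E)q_E - 88q_E.
∂π_E/∂q_E = 208 - 2q_B - 4q_E = 0 gives the reaction function q_E = (208 - 2q_B)/4.
The leader anticipates this reaction. Substituting into P = 296 - 2Q gives P = 192 - q_B, so π_B = (192 - q_B)q_B - 37q_B.
Maximising: ∂π_B/∂q_B = 155 - 2q_B = 0, giving q_B = 155/2.
Then q_E = (208 - 2·(155/2))/4 = 53/4.
Price P = 296 - 2·(363/4) = 229/2.
Ember's profit: (229/2 - 88)·(53/4) = 351.1250.

351.13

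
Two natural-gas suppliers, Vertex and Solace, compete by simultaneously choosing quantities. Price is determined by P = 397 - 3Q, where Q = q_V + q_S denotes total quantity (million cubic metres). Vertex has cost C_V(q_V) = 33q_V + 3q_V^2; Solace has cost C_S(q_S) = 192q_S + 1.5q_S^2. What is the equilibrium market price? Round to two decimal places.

274.91

Vertex's profit: π_V = (397 - 3Q)q_V - (33q_V + 3q_V²). Setting ∂π_V/∂q_V = 0: 364 - 12q_V - 3(q_S) = 0.
Solace's first-order condition: 205 - 9q_S - 3(q_V) = 0.
Rearranging gives the reaction functions q_V = (364 - 3q_S)/12 and q_S = (205 - 3q_V)/9.
Substituting one into the other gives q_V = 887/33 and q_S = 152/11.
Total output Q = 1343/33, so price P = 397 - 3·(1343/33) = 274.9091.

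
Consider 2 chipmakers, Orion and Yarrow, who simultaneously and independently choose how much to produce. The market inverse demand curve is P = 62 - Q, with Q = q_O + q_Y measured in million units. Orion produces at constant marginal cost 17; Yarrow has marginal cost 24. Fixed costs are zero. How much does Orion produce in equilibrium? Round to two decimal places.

Orion's profit: π_O = (62 - Q)q_O - (17q_O). Setting ∂π_O/∂q_O = 0: 45 - 2q_O - (q_Y) = 0.
Yarrow's first-order condition: 38 - 2q_Y - (q_O) = 0.
Rearranging gives the reaction functions q_O = (45 - q_Y)/2 and q_Y = (38 - q_O)/2.
Solving the pair: q_O = 52/3, q_Y = 31/3.

17.33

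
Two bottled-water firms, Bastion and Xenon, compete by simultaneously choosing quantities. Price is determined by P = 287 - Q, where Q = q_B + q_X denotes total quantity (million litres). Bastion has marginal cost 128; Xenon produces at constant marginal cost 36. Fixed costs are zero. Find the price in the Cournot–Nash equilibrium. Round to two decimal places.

Bastion's profit: π_B = (287 - Q)q_B - (128q_B). Setting ∂π_B/∂q_B = 0: 159 - 2q_B - (q_X) = 0.
Xenon's profit: π_X = (287 - Q)q_X - (36q_X). Setting ∂π_X/∂q_X = 0: 251 - 2q_X - (q_B) = 0.
Rearranging gives the reaction functions q_B = (159 - q_X)/2 and q_X = (251 - q_B)/2.
Solving the pair: q_B = 67/3, q_X = 343/3.
Total output Q = 410/3, so price P = 287 - 410/3 = 451/3.

150.33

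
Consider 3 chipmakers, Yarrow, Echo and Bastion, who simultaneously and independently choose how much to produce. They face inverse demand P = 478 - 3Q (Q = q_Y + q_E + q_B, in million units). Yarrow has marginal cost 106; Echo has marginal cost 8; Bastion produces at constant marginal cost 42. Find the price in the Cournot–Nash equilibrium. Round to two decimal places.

158.50

Yarrow's profit: π_Y = (478 - 3Q)q_Y - (106q_Y). Setting ∂π_Y/∂q_Y = 0: 372 - 6q_Y - 3(q_E + q_B) = 0.
Echo's profit: π_E = (478 - 3Q)q_E - (8q_E). Setting ∂π_E/∂q_E = 0: 470 - 6q_E - 3(q_Y + q_B) = 0.
Bastion's first-order condition: 436 - 6q_B - 3(q_Y + q_E) = 0.
Adding the 3 conditions: 1278 − 6Q − 6Q = 0, i.e. Q = 213/2.
Back-substituting: q_Y = (372 − 639/2)/3 = 35/2, q_E = (470 − 639/2)/3 = 301/6, q_B = (436 − 639/2)/3 = 233/6.
Total output Q = 213/2, so price P = 478 - 3·(213/2) = 317/2.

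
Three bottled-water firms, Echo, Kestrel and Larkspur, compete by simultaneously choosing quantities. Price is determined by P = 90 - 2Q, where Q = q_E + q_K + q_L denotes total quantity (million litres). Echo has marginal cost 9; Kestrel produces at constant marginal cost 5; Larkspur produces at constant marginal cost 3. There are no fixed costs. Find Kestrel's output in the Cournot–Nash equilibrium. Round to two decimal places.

10.88

Echo's profit: π_E = (90 - 2Q)q_E - (9q_E). Setting ∂π_E/∂q_E = 0: 81 - 4q_E - 2(q_K + q_L) = 0.
Kestrel's first-order condition: 85 - 4q_K - 2(q_E + q_L) = 0.
Larkspur's first-order condition: 87 - 4q_L - 2(q_E + q_K) = 0.
Adding the 3 first-order conditions: 253 − 8Q = 0, so Q = 253/8.
Back-substituting: q_E = (81 − 253/4)/2 = 71/8, q_K = (85 − 253/4)/2 = 87/8, q_L = (87 − 253/4)/2 = 95/8.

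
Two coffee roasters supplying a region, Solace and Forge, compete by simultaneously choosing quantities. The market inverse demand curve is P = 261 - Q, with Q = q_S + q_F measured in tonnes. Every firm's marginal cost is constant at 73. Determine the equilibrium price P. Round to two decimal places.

Each firm earns π_i = (261 - Q)q_i - 73q_i.
Setting ∂π_i/∂q_i = 0 with rivals' quantities fixed: 188 - 2q_i - q_j = 0.
With identical firms every q_j equals q_i, so q_j = q_i and 188 = 3q_i, giving q_i = 188/3.
Total output Q = 376/3, so price P = 261 - 376/3 = 407/3.

135.67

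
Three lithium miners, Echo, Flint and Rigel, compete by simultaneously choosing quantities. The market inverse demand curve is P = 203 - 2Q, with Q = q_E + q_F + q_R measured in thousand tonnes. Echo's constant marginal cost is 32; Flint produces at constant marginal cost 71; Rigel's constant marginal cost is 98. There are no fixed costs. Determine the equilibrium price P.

101

Echo's profit: π_E = (203 - 2Q)q_E - (32q_E). Setting ∂π_E/∂q_E = 0: 171 - 4q_E - 2(q_F + q_R) = 0.
Flint's profit: π_F = (203 - 2Q)q_F - (71q_F). Setting ∂π_F/∂q_F = 0: 132 - 4q_F - 2(q_E + q_R) = 0.
Rigel's first-order condition: 105 - 4q_R - 2(q_E + q_F) = 0.
Adding the 3 conditions: 408 − 4Q − 4Q = 0, i.e. Q = 51.
Back-substituting: q_E = (171 − 102)/2 = 69/2, q_F = (132 − 102)/2 = 15, q_R = (105 − 102)/2 = 3/2.
Total output Q = 51, so price P = 203 - 2·51 = 101.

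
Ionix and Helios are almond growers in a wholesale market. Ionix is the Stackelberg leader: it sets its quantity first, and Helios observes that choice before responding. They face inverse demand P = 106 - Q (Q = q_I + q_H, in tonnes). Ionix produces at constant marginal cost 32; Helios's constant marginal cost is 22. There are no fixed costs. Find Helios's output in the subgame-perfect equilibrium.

26

Solve by backward induction. Given q_I, the follower Helios maximises π_H = (106 - q_I - q_H)q_H - 22q_H.
Follower FOC: 84 - q_I - 2q_H = 0, so q_H(q_I) = (84 - q_I)/2.
The leader anticipates this reaction. Substituting into P = 106 - Q gives P = 64 - (1/2)q_I, so π_I = (64 - (1/2)q_I)q_I - 32q_I.
Leader FOC: 32 - q_I = 0, so q_I = 32.
Then q_H = (84 - 32)/2 = 26.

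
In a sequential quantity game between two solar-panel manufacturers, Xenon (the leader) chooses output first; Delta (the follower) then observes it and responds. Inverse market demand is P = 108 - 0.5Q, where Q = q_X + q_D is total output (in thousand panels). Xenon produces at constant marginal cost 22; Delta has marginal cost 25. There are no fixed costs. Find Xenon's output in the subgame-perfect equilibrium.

Solve by backward induction. Given q_X, the follower Delta maximises π_D = (108 - (1/2)q_X - (1/2)q_D)q_D - 25q_D.
∂π_D/∂q_D = 83 - (1/2)q_X - q_D = 0 gives the reaction function q_D = (83 - (1/2)q_X).
The leader anticipates this reaction. Substituting into P = 108 - 0.5Q gives P = 133/2 - (1/4)q_X, so π_X = (133/2 - (1/4)q_X)q_X - 22q_X.
Maximising: ∂π_X/∂q_X = 89/2 - (1/2)q_X = 0, giving q_X = 89.
Then q_D = (83 - (1/2)·89) = 77/2.

89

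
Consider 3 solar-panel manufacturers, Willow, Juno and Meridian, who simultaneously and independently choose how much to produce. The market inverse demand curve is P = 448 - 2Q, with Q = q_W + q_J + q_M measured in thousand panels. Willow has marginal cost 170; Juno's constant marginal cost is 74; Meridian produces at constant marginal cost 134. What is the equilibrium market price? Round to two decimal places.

Willow's profit: π_W = (448 - 2Q)q_W - (170q_W). Setting ∂π_W/∂q_W = 0: 278 - 4q_W - 2(q_J + q_M) = 0.
Juno's first-order condition: 374 - 4q_J - 2(q_W + q_M) = 0.
Meridian's first-order condition: 314 - 4q_M - 2(q_W + q_J) = 0.
Summing all 3 equations gives 966 − 8Q = 0, hence Q = 483/4.
Back-substituting: q_W = (278 − 483/2)/2 = 73/4, q_J = (374 − 483/2)/2 = 265/4, q_M = (314 − 483/2)/2 = 145/4.
Total output Q = 483/4, so price P = 448 - 2·(483/4) = 413/2.

206.50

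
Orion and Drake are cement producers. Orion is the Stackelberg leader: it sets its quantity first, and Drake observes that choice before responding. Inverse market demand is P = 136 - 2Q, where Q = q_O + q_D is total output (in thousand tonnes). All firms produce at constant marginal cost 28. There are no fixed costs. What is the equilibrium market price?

55

The follower Drake best-responds to any q_O: π_D = (136 - 2Q)q_D - 28q_D.
Follower FOC: 108 - 2q_O - 4q_D = 0, so q_D(q_O) = (108 - 2q_O)/4.
The leader anticipates this reaction. Substituting into P = 136 - 2Q gives P = 82 - q_O, so π_O = (82 - q_O)q_O - 28q_O.
Maximising: ∂π_O/∂q_O = 54 - 2q_O = 0, giving q_O = 27.
Then q_D = (108 - 2·27)/4 = 27/2.
Total output Q = 81/2, so price P = 136 - 2·(81/2) = 55.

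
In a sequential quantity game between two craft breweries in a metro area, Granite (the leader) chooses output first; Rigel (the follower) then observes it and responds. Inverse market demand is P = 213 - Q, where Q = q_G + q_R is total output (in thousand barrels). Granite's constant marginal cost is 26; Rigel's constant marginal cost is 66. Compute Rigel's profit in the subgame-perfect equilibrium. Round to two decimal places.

The follower Rigel best-responds to any q_G: π_R = (213 - Q)q_R - 66q_R.
Setting the follower's marginal profit to zero, 147 - q_G - 2q_R = 0, i.e. q_R = (147 - q_G)/2.
Granite substitutes q_R(q_G) into its own profit: π_G = q_G(213 - q_G - (147 - q_G)/2) - 26q_G = (279/2 - (1/2)q_G)q_G - 26q_G.
Maximising: ∂π_G/∂q_G = 227/2 - q_G = 0, giving q_G = 227/2.
Then q_R = (147 - 227/2)/2 = 67/4.
Price P = 213 - 521/4 = 331/4.
Rigel's profit: (331/4 - 66)·(67/4) = 280.5625.

280.56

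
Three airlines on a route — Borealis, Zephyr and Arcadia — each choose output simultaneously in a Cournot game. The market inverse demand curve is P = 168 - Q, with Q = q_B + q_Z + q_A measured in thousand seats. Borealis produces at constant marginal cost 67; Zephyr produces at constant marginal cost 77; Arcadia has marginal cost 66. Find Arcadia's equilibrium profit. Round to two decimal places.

Borealis's profit: π_B = (168 - Q)q_B - (67q_B). Setting ∂π_B/∂q_B = 0: 101 - 2q_B - (q_Z + q_A) = 0.
Zephyr's profit: π_Z = (168 - Q)q_Z - (77q_Z). Setting ∂π_Z/∂q_Z = 0: 91 - 2q_Z - (q_B + q_A) = 0.
Arcadia's first-order condition: 102 - 2q_A - (q_B + q_Z) = 0.
Summing all 3 equations gives 294 − 4Q = 0, hence Q = 147/2.
Back-substituting: q_B = (101 − 147/2) = 55/2, q_Z = (91 − 147/2) = 35/2, q_A = (102 − 147/2) = 57/2.
Price P = 168 - 147/2 = 189/2.
Arcadia's profit: (189/2 - 66)·(57/2) = 812.2500.

812.25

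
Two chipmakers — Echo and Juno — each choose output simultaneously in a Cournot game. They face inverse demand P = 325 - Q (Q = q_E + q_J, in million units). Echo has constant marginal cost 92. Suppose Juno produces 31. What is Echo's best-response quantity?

101

With the rival's output fixed at 31, Echo's profit is π_E = (325 - 31 - q_E)q_E - (92q_E) = (294 - q_E)q_E - (92q_E).
∂π_E/∂q_E = 202 - 2q_E = 0, so q_E = 101.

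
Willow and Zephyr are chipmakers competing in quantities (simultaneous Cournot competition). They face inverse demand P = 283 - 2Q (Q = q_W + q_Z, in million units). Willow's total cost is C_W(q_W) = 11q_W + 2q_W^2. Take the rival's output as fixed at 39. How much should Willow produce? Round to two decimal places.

With the rival's output fixed at 39, Willow's profit is π_W = (283 - 2·39 - 2q_W)q_W - (11q_W + 2q_W²) = (205 - 2q_W)q_W - (11q_W + 2q_W²).
∂π_W/∂q_W = 194 - 8q_W = 0, so q_W = 97/4.

24.25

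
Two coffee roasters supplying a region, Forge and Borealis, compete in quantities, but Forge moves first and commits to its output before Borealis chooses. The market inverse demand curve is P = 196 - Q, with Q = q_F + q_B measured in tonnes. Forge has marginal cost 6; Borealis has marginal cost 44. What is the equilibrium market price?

Solve by backward induction. Given q_F, the follower Borealis maximises π_B = (196 - q_F - q_B)q_B - 44q_B.
∂π_B/∂q_B = 152 - q_F - 2q_B = 0 gives the reaction function q_B = (152 - q_F)/2.
Forge substitutes q_B(q_F) into its own profit: π_F = q_F(196 - q_F - (152 - q_F)/2) - 6q_F = (120 - (1/2)q_F)q_F - 6q_F.
Maximising: ∂π_F/∂q_F = 114 - q_F = 0, giving q_F = 114.
Then q_B = (152 - 114)/2 = 19.
Total output Q = 133, so price P = 196 - 133 = 63.

63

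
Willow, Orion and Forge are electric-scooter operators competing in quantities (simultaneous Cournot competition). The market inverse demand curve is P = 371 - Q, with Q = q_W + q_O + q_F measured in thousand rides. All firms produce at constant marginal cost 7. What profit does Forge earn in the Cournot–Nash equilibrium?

Each firm earns π_i = (371 - Q)q_i - 7q_i.
Setting ∂π_i/∂q_i = 0 with rivals' quantities fixed: 364 - 2q_i - Σ_{j≠i} q_j = 0.
With identical firms every q_j equals q_i, so Σ_{j≠i} q_j = 2q_i and 364 = 4q_i, giving q_i = 91.
Price P = 371 - 273 = 98.
Forge's profit: (98 - 7)·91 = 8281.

8281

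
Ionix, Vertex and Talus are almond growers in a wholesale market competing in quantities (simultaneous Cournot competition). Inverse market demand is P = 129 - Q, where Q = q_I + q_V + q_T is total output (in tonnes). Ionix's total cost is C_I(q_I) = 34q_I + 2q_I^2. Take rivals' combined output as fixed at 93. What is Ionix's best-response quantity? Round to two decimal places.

0.33

With rivals' combined output fixed at 93, Ionix's profit is π_I = (129 - 93 - q_I)q_I - (34q_I + 2q_I²) = (36 - q_I)q_I - (34q_I + 2q_I²).
∂π_I/∂q_I = 2 - 6q_I = 0, so q_I = 1/3.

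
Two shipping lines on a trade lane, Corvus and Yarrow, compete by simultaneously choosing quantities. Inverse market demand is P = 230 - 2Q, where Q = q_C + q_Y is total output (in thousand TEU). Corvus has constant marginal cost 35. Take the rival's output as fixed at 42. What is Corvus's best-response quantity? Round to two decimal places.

27.75

With the rival's output fixed at 42, Corvus's profit is π_C = (230 - 2·42 - 2q_C)q_C - (35q_C) = (146 - 2q_C)q_C - (35q_C).
∂π_C/∂q_C = 111 - 4q_C = 0, so q_C = 111/4.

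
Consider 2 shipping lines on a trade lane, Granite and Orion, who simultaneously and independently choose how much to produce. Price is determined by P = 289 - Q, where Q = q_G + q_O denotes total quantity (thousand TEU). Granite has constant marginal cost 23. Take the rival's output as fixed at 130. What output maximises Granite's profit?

68

With the rival's output fixed at 130, Granite's profit is π_G = (289 - 130 - q_G)q_G - (23q_G) = (159 - q_G)q_G - (23q_G).
∂π_G/∂q_G = 136 - 2q_G = 0, so q_G = 68.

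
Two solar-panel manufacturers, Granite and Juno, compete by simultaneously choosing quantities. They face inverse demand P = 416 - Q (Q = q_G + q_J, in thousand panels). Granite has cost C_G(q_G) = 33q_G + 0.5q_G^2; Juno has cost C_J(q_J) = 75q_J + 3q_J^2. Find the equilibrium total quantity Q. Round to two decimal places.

146.22

Granite's profit: π_G = (416 - Q)q_G - (33q_G + (1/2)q_G²). Setting ∂π_G/∂q_G = 0: 383 - 3q_G - (q_J) = 0.
Juno's profit: π_J = (416 - Q)q_J - (75q_J + 3q_J²). Setting ∂π_J/∂q_J = 0: 341 - 8q_J - (q_G) = 0.
So q_G = (383 - q_J)/3 and q_J = (341 - q_G)/8.
Substituting one into the other gives q_G = 118.3913 and q_J = 640/23.
Total output Q = 118.3913 + 640/23 = 146.2174.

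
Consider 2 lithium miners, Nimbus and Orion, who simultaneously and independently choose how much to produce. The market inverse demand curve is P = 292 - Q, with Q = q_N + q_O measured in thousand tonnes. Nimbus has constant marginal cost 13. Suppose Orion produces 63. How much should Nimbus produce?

With the rival's output fixed at 63, Nimbus's profit is π_N = (292 - 63 - q_N)q_N - (13q_N) = (229 - q_N)q_N - (13q_N).
∂π_N/∂q_N = 216 - 2q_N = 0, so q_N = 108.

108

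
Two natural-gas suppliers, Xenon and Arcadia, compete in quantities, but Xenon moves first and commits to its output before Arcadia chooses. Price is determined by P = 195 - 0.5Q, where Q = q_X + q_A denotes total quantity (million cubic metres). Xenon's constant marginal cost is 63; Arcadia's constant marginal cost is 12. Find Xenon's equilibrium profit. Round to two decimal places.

Solve by backward induction. Given q_X, the follower Arcadia maximises π_A = (195 - (1/2)q_X - (1/2)q_A)q_A - 12q_A.
∂π_A/∂q_A = 183 - (1/2)q_X - q_A = 0 gives the reaction function q_A = (183 - (1/2)q_X).
Xenon substitutes q_A(q_X) into its own profit: π_X = q_X(195 - (1/2)q_X - (183 - (1/2)q_X)/2) - 63q_X = (207/2 - (1/4)q_X)q_X - 63q_X.
The leader's first-order condition 81/2 - (1/2)q_X = 0 yields q_X = 81.
Then q_A = (183 - (1/2)·81) = 285/2.
Price P = 195 - (1/2)·(447/2) = 333/4.
Xenon's profit: (333/4 - 63)·81 = 1640.2500.

1640.25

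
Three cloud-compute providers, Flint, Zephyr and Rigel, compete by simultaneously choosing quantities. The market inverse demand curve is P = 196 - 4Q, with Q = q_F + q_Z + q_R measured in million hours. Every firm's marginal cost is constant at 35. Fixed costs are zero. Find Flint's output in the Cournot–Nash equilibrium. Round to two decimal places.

A representative firm's profit is π_i = q_i(196 - 4Q) - 35q_i.
First-order condition (treating rivals' output as given): 161 - 8q_i - 4·Σ_{j≠i} q_j = 0.
With identical firms every q_j equals q_i, so Σ_{j≠i} q_j = 2q_i and 161 = 16q_i, giving q_i = 161/16.

10.06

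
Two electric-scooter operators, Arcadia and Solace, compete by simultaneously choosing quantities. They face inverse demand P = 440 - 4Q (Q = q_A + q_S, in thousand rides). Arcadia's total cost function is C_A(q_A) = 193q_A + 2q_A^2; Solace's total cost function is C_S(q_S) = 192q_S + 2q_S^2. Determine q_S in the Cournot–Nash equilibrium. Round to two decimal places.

15.53

Arcadia's profit: π_A = (440 - 4Q)q_A - (193q_A + 2q_A²). Setting ∂π_A/∂q_A = 0: 247 - 12q_A - 4(q_S) = 0.
Solace's profit: π_S = (440 - 4Q)q_S - (192q_S + 2q_S²). Setting ∂π_S/∂q_S = 0: 248 - 12q_S - 4(q_A) = 0.
Best responses: q_A = (247 - 4q_S)/12, q_S = (248 - 4q_A)/12.
Solving the pair: q_A = 493/32, q_S = 497/32.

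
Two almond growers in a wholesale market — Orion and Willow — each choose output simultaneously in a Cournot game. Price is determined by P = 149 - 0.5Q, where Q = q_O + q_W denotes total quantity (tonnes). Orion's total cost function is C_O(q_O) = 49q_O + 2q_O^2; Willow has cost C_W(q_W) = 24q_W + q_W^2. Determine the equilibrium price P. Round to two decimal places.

Orion's profit: π_O = (149 - 0.5Q)q_O - (49q_O + 2q_O²). Setting ∂π_O/∂q_O = 0: 100 - 5q_O - (1/2)(q_W) = 0.
Willow's profit: π_W = (149 - 0.5Q)q_W - (24q_W + q_W²). Setting ∂π_W/∂q_W = 0: 125 - 3q_W - (1/2)(q_O) = 0.
Rearranging gives the reaction functions q_O = (100 - (1/2)q_W)/5 and q_W = (125 - (1/2)q_O)/3.
Substituting one into the other gives q_O = 950/59 and q_W = 38.9831.
Total output Q = 55.0847, so price P = 149 - (1/2)·55.0847 = 121.4576.

121.46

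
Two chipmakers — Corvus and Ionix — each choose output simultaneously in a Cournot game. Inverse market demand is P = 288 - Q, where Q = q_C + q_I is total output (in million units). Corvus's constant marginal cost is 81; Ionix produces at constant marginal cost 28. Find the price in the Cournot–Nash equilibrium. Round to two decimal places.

132.33

Corvus's profit: π_C = (288 - Q)q_C - (81q_C). Setting ∂π_C/∂q_C = 0: 207 - 2q_C - (q_I) = 0.
Ionix's first-order condition: 260 - 2q_I - (q_C) = 0.
So q_C = (207 - q_I)/2 and q_I = (260 - q_C)/2.
Solving the pair: q_C = 154/3, q_I = 313/3.
Total output Q = 467/3, so price P = 288 - 467/3 = 397/3.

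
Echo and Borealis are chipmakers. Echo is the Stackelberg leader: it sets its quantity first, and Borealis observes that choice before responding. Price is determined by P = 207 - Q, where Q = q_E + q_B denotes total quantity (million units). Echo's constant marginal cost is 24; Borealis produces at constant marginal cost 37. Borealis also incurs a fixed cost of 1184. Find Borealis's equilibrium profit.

112

Solve by backward induction. Given q_E, the follower Borealis maximises π_B = (207 - q_E - q_B)q_B - 37q_B.
Follower FOC: 170 - q_E - 2q_B = 0, so q_B(q_E) = (170 - q_E)/2.
The leader anticipates this reaction. Substituting into P = 207 - Q gives P = 122 - (1/2)q_E, so π_E = (122 - (1/2)q_E)q_E - 24q_E.
The leader's first-order condition 98 - q_E = 0 yields q_E = 98.
Then q_B = (170 - 98)/2 = 36.
Price P = 207 - 134 = 73.
Borealis's profit: (73 - 37)·36 - 1184 = 112.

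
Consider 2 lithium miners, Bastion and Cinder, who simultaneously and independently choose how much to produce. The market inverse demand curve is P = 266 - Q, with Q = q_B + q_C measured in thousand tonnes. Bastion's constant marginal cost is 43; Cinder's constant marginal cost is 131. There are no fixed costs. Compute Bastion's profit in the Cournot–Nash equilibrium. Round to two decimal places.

10746.78

Bastion's profit: π_B = (266 - Q)q_B - (43q_B). Setting ∂π_B/∂q_B = 0: 223 - 2q_B - (q_C) = 0.
Cinder's first-order condition: 135 - 2q_C - (q_B) = 0.
So q_B = (223 - q_C)/2 and q_C = (135 - q_B)/2.
Solving the pair: q_B = 311/3, q_C = 47/3.
Price P = 266 - 358/3 = 440/3.
Bastion's profit: (440/3 - 43)·(311/3) = 10746.7778.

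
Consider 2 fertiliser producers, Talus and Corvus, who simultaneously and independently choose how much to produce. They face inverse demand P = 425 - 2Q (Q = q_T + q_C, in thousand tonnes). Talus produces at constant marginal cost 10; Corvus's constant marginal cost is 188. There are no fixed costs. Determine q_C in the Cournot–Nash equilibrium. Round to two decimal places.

9.83

Talus's profit: π_T = (425 - 2Q)q_T - (10q_T). Setting ∂π_T/∂q_T = 0: 415 - 4q_T - 2(q_C) = 0.
Corvus's profit: π_C = (425 - 2Q)q_C - (188q_C). Setting ∂π_C/∂q_C = 0: 237 - 4q_C - 2(q_T) = 0.
Best responses: q_T = (415 - 2q_C)/4, q_C = (237 - 2q_T)/4.
Solving the pair: q_T = 593/6, q_C = 59/6.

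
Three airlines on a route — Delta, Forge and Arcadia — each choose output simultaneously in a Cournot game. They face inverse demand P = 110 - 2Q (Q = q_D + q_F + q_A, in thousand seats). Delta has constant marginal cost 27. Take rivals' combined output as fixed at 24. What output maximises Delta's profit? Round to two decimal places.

8.75

With rivals' combined output fixed at 24, Delta's profit is π_D = (110 - 2·24 - 2q_D)q_D - (27q_D) = (62 - 2q_D)q_D - (27q_D).
∂π_D/∂q_D = 35 - 4q_D = 0, so q_D = 35/4.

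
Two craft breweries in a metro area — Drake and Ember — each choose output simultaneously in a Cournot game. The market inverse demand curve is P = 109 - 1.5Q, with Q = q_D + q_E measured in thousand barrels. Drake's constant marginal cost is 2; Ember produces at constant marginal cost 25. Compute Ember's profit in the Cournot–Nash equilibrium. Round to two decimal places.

Drake's profit: π_D = (109 - 1.5Q)q_D - (2q_D). Setting ∂π_D/∂q_D = 0: 107 - 3q_D - (3/2)(q_E) = 0.
Ember's profit: π_E = (109 - 1.5Q)q_E - (25q_E). Setting ∂π_E/∂q_E = 0: 84 - 3q_E - (3/2)(q_D) = 0.
Best responses: q_D = (107 - (3/2)q_E)/3, q_E = (84 - (3/2)q_D)/3.
Solving the pair: q_D = 260/9, q_E = 122/9.
Price P = 109 - (3/2)·(382/9) = 136/3.
Ember's profit: (136/3 - 25)·(122/9) = 275.6296.

275.63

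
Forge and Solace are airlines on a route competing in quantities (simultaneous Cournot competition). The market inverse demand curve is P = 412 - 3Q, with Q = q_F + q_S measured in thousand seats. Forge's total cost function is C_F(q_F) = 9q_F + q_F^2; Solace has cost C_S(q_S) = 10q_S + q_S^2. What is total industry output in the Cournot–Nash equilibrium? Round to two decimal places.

Forge's profit: π_F = (412 - 3Q)q_F - (9q_F + q_F²). Setting ∂π_F/∂q_F = 0: 403 - 8q_F - 3(q_S) = 0.
Solace's profit: π_S = (412 - 3Q)q_S - (10q_S + q_S²). Setting ∂π_S/∂q_S = 0: 402 - 8q_S - 3(q_F) = 0.
Best responses: q_F = (403 - 3q_S)/8, q_S = (402 - 3q_F)/8.
Solving the pair: q_F = 36.6909, q_S = 36.4909.
Total output Q = 36.6909 + 36.4909 = 805/11.

73.18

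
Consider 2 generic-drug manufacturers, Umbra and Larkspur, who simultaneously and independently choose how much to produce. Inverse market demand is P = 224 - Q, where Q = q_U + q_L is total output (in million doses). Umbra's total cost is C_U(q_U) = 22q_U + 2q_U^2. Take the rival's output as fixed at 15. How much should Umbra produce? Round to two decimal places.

With the rival's output fixed at 15, Umbra's profit is π_U = (224 - 15 - q_U)q_U - (22q_U + 2q_U²) = (209 - q_U)q_U - (22q_U + 2q_U²).
∂π_U/∂q_U = 187 - 6q_U = 0, so q_U = 187/6.

31.17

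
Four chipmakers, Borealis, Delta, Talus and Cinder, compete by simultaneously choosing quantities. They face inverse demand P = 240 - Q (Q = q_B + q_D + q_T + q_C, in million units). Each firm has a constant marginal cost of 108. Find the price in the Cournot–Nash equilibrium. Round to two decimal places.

Each firm earns π_i = (240 - Q)q_i - 108q_i.
Setting ∂π_i/∂q_i = 0 with rivals' quantities fixed: 132 - 2q_i - Σ_{j≠i} q_j = 0.
By symmetry each firm produces the same amount; substituting Σ_{j≠i} q_j = 3q_i yields q_i = 132/5.
Total output Q = 528/5, so price P = 240 - 528/5 = 672/5.

134.40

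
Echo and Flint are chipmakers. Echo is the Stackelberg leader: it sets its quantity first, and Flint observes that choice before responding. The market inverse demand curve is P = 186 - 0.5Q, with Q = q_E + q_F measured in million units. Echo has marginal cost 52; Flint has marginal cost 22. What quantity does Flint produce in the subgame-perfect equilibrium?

112

The follower Flint best-responds to any q_E: π_F = (186 - 0.5Q)q_F - 22q_F.
Setting the follower's marginal profit to zero, 164 - (1/2)q_E - q_F = 0, i.e. q_F = (164 - (1/2)q_E).
The leader anticipates this reaction. Substituting into P = 186 - 0.5Q gives P = 104 - (1/4)q_E, so π_E = (104 - (1/4)q_E)q_E - 52q_E.
The leader's first-order condition 52 - (1/2)q_E = 0 yields q_E = 104.
Then q_F = (164 - (1/2)·104) = 112.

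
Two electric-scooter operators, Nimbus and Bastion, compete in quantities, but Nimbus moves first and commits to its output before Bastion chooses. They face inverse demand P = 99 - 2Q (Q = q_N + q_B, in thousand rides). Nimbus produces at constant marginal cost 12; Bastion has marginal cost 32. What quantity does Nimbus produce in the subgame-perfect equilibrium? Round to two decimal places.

26.75

Solve by backward induction. Given q_N, the follower Bastion maximises π_B = (99 - 2q_N - 2q_B)q_B - 32q_B.
Setting the follower's marginal profit to zero, 67 - 2q_N - 4q_B = 0, i.e. q_B = (67 - 2q_N)/4.
Nimbus substitutes q_B(q_N) into its own profit: π_N = q_N(99 - 2q_N - (67 - 2q_N)/2) - 12q_N = (131/2 - q_N)q_N - 12q_N.
Maximising: ∂π_N/∂q_N = 107/2 - 2q_N = 0, giving q_N = 107/4.
Then q_B = (67 - 2·(107/4))/4 = 27/8.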